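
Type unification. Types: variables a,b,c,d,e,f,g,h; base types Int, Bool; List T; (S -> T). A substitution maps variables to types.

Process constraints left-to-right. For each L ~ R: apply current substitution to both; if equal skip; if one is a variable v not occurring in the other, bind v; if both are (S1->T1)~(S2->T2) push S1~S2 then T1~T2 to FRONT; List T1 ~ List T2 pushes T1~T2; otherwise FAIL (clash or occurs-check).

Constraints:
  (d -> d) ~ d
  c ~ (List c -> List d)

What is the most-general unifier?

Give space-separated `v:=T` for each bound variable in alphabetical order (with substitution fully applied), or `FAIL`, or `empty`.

Answer: FAIL

Derivation:
step 1: unify (d -> d) ~ d  [subst: {-} | 1 pending]
  occurs-check fail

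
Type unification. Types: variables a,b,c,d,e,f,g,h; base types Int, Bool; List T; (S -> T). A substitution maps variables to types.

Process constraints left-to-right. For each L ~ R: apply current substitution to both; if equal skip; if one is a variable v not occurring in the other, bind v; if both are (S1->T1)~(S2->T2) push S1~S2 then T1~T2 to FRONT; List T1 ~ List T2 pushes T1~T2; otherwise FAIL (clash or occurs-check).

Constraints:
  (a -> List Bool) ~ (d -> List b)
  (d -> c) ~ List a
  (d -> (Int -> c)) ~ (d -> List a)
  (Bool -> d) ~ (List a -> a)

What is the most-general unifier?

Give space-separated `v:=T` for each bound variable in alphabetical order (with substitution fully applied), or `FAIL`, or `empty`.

step 1: unify (a -> List Bool) ~ (d -> List b)  [subst: {-} | 3 pending]
  -> decompose arrow: push a~d, List Bool~List b
step 2: unify a ~ d  [subst: {-} | 4 pending]
  bind a := d
step 3: unify List Bool ~ List b  [subst: {a:=d} | 3 pending]
  -> decompose List: push Bool~b
step 4: unify Bool ~ b  [subst: {a:=d} | 3 pending]
  bind b := Bool
step 5: unify (d -> c) ~ List d  [subst: {a:=d, b:=Bool} | 2 pending]
  clash: (d -> c) vs List d

Answer: FAIL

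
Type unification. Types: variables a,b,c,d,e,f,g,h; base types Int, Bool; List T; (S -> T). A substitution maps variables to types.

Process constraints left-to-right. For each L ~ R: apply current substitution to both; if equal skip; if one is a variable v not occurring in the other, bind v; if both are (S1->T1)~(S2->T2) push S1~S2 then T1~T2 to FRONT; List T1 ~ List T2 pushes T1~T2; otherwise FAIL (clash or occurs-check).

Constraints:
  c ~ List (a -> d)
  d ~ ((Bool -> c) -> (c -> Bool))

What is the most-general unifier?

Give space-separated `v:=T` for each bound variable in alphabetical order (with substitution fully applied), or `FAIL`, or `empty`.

step 1: unify c ~ List (a -> d)  [subst: {-} | 1 pending]
  bind c := List (a -> d)
step 2: unify d ~ ((Bool -> List (a -> d)) -> (List (a -> d) -> Bool))  [subst: {c:=List (a -> d)} | 0 pending]
  occurs-check fail: d in ((Bool -> List (a -> d)) -> (List (a -> d) -> Bool))

Answer: FAIL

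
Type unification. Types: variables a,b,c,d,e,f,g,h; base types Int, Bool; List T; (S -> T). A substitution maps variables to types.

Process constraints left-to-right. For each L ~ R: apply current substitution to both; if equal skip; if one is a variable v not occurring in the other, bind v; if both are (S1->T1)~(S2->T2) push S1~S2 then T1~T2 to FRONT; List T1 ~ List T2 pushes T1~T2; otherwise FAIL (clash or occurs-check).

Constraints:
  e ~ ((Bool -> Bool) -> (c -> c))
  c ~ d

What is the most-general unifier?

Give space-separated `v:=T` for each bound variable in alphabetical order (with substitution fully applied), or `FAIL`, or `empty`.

Answer: c:=d e:=((Bool -> Bool) -> (d -> d))

Derivation:
step 1: unify e ~ ((Bool -> Bool) -> (c -> c))  [subst: {-} | 1 pending]
  bind e := ((Bool -> Bool) -> (c -> c))
step 2: unify c ~ d  [subst: {e:=((Bool -> Bool) -> (c -> c))} | 0 pending]
  bind c := d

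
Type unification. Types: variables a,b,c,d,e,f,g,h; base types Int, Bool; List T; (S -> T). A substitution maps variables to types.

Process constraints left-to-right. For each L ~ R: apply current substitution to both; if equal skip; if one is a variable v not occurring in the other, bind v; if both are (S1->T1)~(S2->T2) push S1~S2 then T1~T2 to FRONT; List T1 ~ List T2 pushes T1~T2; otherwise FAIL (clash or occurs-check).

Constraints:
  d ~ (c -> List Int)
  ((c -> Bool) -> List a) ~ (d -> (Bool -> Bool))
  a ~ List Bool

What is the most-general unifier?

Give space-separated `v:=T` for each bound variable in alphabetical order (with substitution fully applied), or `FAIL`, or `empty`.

Answer: FAIL

Derivation:
step 1: unify d ~ (c -> List Int)  [subst: {-} | 2 pending]
  bind d := (c -> List Int)
step 2: unify ((c -> Bool) -> List a) ~ ((c -> List Int) -> (Bool -> Bool))  [subst: {d:=(c -> List Int)} | 1 pending]
  -> decompose arrow: push (c -> Bool)~(c -> List Int), List a~(Bool -> Bool)
step 3: unify (c -> Bool) ~ (c -> List Int)  [subst: {d:=(c -> List Int)} | 2 pending]
  -> decompose arrow: push c~c, Bool~List Int
step 4: unify c ~ c  [subst: {d:=(c -> List Int)} | 3 pending]
  -> identical, skip
step 5: unify Bool ~ List Int  [subst: {d:=(c -> List Int)} | 2 pending]
  clash: Bool vs List Int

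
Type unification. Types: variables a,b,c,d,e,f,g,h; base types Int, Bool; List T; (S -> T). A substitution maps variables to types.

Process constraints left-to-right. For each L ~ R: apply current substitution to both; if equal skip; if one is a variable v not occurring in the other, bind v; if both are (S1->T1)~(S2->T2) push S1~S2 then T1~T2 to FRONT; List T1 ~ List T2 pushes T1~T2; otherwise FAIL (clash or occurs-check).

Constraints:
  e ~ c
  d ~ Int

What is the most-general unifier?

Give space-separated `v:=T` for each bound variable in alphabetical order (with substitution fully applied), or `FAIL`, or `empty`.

step 1: unify e ~ c  [subst: {-} | 1 pending]
  bind e := c
step 2: unify d ~ Int  [subst: {e:=c} | 0 pending]
  bind d := Int

Answer: d:=Int e:=c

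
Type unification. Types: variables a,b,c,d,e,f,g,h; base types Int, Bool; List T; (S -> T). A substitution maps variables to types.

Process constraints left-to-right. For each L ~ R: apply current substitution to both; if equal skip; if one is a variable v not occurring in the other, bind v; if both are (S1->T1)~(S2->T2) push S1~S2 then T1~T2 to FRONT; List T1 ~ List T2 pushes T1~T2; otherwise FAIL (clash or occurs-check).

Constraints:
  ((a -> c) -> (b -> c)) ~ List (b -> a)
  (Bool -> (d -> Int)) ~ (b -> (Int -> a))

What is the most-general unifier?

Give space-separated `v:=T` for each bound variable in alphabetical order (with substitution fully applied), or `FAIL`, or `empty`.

step 1: unify ((a -> c) -> (b -> c)) ~ List (b -> a)  [subst: {-} | 1 pending]
  clash: ((a -> c) -> (b -> c)) vs List (b -> a)

Answer: FAIL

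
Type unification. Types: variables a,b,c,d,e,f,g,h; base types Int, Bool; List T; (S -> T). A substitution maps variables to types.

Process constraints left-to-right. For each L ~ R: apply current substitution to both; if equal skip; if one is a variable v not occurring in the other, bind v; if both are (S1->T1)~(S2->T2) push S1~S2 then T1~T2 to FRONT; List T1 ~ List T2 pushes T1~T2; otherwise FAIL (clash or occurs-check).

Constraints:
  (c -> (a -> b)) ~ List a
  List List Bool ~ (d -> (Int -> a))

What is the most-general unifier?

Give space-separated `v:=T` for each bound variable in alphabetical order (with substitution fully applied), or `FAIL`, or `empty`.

step 1: unify (c -> (a -> b)) ~ List a  [subst: {-} | 1 pending]
  clash: (c -> (a -> b)) vs List a

Answer: FAIL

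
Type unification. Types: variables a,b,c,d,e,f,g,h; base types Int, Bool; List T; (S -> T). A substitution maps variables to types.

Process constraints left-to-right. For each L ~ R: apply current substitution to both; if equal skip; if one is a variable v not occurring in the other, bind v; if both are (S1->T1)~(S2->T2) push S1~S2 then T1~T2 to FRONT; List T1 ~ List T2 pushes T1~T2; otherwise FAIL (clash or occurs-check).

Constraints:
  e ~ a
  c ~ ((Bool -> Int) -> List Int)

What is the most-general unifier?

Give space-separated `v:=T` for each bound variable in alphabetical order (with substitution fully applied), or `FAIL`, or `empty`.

step 1: unify e ~ a  [subst: {-} | 1 pending]
  bind e := a
step 2: unify c ~ ((Bool -> Int) -> List Int)  [subst: {e:=a} | 0 pending]
  bind c := ((Bool -> Int) -> List Int)

Answer: c:=((Bool -> Int) -> List Int) e:=a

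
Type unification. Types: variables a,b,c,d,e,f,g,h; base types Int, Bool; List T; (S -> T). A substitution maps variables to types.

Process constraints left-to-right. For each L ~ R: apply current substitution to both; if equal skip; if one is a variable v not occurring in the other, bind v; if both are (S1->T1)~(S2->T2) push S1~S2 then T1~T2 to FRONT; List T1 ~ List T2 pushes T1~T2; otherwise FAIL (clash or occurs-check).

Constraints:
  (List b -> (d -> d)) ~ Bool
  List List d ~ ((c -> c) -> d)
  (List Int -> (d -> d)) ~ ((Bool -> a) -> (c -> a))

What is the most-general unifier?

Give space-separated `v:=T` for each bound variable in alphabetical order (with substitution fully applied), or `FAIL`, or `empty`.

Answer: FAIL

Derivation:
step 1: unify (List b -> (d -> d)) ~ Bool  [subst: {-} | 2 pending]
  clash: (List b -> (d -> d)) vs Bool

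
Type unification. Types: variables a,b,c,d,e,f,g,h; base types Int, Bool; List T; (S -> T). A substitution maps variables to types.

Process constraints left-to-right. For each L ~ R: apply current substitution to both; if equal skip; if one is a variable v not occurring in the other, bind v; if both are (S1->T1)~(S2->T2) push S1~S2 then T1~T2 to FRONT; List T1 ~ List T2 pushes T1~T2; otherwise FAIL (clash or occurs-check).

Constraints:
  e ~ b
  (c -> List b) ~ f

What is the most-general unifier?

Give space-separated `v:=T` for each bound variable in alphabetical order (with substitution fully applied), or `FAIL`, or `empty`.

Answer: e:=b f:=(c -> List b)

Derivation:
step 1: unify e ~ b  [subst: {-} | 1 pending]
  bind e := b
step 2: unify (c -> List b) ~ f  [subst: {e:=b} | 0 pending]
  bind f := (c -> List b)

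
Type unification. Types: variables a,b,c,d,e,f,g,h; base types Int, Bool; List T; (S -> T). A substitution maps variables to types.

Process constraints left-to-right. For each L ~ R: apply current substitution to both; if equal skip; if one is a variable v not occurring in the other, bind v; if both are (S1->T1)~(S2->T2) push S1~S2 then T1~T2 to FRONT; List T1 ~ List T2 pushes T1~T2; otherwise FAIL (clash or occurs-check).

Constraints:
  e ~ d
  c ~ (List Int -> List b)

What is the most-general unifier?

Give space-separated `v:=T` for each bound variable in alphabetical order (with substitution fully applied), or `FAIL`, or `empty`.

step 1: unify e ~ d  [subst: {-} | 1 pending]
  bind e := d
step 2: unify c ~ (List Int -> List b)  [subst: {e:=d} | 0 pending]
  bind c := (List Int -> List b)

Answer: c:=(List Int -> List b) e:=d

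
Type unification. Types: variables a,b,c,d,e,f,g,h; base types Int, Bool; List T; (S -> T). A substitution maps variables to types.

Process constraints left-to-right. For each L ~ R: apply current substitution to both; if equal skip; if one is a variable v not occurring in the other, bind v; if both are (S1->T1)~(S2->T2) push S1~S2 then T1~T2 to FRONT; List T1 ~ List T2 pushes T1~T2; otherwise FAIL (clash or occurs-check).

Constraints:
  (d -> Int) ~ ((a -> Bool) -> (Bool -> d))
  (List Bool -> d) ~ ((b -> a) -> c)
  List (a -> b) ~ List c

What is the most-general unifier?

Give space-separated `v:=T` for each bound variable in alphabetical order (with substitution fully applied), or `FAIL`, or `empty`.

Answer: FAIL

Derivation:
step 1: unify (d -> Int) ~ ((a -> Bool) -> (Bool -> d))  [subst: {-} | 2 pending]
  -> decompose arrow: push d~(a -> Bool), Int~(Bool -> d)
step 2: unify d ~ (a -> Bool)  [subst: {-} | 3 pending]
  bind d := (a -> Bool)
step 3: unify Int ~ (Bool -> (a -> Bool))  [subst: {d:=(a -> Bool)} | 2 pending]
  clash: Int vs (Bool -> (a -> Bool))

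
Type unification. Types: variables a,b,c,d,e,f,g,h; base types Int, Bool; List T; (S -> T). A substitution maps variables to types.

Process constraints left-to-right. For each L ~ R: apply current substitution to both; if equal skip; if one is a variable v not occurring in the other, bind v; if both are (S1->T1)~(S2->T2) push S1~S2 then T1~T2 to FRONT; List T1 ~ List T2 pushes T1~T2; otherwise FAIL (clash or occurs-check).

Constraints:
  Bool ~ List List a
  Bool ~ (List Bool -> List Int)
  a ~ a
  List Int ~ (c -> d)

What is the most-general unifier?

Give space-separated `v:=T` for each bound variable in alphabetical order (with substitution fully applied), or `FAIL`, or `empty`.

step 1: unify Bool ~ List List a  [subst: {-} | 3 pending]
  clash: Bool vs List List a

Answer: FAIL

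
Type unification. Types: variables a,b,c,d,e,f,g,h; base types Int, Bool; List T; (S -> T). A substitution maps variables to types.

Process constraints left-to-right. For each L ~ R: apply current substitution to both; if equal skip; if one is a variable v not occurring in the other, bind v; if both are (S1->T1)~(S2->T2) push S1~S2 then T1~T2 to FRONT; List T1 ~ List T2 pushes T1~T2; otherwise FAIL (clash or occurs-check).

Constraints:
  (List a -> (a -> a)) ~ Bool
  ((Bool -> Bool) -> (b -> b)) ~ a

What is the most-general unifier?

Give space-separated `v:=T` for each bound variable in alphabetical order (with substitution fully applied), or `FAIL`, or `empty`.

Answer: FAIL

Derivation:
step 1: unify (List a -> (a -> a)) ~ Bool  [subst: {-} | 1 pending]
  clash: (List a -> (a -> a)) vs Bool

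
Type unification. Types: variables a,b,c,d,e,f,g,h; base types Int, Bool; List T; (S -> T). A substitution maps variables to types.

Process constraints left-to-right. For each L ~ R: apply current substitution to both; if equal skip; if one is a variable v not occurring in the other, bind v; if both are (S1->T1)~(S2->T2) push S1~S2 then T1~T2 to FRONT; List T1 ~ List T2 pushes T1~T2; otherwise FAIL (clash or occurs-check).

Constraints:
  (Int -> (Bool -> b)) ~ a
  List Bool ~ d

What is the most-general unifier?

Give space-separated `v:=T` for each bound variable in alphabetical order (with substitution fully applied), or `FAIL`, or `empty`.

Answer: a:=(Int -> (Bool -> b)) d:=List Bool

Derivation:
step 1: unify (Int -> (Bool -> b)) ~ a  [subst: {-} | 1 pending]
  bind a := (Int -> (Bool -> b))
step 2: unify List Bool ~ d  [subst: {a:=(Int -> (Bool -> b))} | 0 pending]
  bind d := List Bool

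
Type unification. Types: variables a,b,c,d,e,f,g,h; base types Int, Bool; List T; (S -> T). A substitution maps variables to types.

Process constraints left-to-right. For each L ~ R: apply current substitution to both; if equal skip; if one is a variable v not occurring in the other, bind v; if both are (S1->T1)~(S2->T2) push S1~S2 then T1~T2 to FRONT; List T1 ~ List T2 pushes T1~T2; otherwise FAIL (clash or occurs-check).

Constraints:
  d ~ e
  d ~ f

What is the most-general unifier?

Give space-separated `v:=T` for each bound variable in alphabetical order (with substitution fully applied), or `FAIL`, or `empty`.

Answer: d:=f e:=f

Derivation:
step 1: unify d ~ e  [subst: {-} | 1 pending]
  bind d := e
step 2: unify e ~ f  [subst: {d:=e} | 0 pending]
  bind e := f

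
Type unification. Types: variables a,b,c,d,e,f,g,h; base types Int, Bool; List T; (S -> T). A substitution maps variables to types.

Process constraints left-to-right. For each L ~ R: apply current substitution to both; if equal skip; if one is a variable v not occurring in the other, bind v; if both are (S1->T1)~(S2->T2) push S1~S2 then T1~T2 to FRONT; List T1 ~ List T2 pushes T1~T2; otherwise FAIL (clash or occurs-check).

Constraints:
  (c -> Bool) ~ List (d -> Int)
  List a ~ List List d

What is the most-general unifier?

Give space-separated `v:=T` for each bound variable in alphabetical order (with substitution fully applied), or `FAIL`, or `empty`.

Answer: FAIL

Derivation:
step 1: unify (c -> Bool) ~ List (d -> Int)  [subst: {-} | 1 pending]
  clash: (c -> Bool) vs List (d -> Int)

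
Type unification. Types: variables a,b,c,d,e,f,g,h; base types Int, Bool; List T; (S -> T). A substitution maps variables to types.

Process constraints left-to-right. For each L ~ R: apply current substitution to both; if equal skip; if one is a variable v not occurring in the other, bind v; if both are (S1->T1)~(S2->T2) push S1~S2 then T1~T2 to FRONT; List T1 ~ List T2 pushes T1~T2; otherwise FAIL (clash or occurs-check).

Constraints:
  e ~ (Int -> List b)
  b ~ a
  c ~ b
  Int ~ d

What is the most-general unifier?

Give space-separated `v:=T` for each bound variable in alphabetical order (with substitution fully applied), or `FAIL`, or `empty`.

step 1: unify e ~ (Int -> List b)  [subst: {-} | 3 pending]
  bind e := (Int -> List b)
step 2: unify b ~ a  [subst: {e:=(Int -> List b)} | 2 pending]
  bind b := a
step 3: unify c ~ a  [subst: {e:=(Int -> List b), b:=a} | 1 pending]
  bind c := a
step 4: unify Int ~ d  [subst: {e:=(Int -> List b), b:=a, c:=a} | 0 pending]
  bind d := Int

Answer: b:=a c:=a d:=Int e:=(Int -> List a)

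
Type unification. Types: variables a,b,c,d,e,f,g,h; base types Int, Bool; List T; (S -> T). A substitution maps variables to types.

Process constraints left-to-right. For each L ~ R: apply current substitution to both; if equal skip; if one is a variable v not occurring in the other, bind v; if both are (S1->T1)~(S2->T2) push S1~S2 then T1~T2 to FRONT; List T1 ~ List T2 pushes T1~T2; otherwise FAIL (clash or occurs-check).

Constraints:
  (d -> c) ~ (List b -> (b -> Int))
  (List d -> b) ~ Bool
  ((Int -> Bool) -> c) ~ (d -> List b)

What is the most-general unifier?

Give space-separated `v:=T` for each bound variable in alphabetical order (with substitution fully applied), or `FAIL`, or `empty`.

Answer: FAIL

Derivation:
step 1: unify (d -> c) ~ (List b -> (b -> Int))  [subst: {-} | 2 pending]
  -> decompose arrow: push d~List b, c~(b -> Int)
step 2: unify d ~ List b  [subst: {-} | 3 pending]
  bind d := List b
step 3: unify c ~ (b -> Int)  [subst: {d:=List b} | 2 pending]
  bind c := (b -> Int)
step 4: unify (List List b -> b) ~ Bool  [subst: {d:=List b, c:=(b -> Int)} | 1 pending]
  clash: (List List b -> b) vs Bool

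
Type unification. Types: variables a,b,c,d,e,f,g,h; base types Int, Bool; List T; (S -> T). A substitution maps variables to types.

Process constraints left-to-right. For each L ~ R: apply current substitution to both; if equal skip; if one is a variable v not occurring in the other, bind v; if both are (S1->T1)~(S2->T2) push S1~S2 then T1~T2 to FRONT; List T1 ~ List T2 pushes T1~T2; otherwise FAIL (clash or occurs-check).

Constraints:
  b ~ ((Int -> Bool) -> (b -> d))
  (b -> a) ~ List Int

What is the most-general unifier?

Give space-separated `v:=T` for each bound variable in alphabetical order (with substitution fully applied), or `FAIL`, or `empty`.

Answer: FAIL

Derivation:
step 1: unify b ~ ((Int -> Bool) -> (b -> d))  [subst: {-} | 1 pending]
  occurs-check fail: b in ((Int -> Bool) -> (b -> d))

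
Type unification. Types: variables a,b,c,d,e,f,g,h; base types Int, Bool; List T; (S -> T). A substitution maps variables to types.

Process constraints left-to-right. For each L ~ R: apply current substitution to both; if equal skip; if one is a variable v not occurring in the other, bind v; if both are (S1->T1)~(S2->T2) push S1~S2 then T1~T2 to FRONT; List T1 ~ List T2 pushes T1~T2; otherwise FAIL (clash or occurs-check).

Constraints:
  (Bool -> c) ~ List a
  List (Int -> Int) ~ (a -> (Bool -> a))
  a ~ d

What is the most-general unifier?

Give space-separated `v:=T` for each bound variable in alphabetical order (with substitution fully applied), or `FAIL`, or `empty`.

step 1: unify (Bool -> c) ~ List a  [subst: {-} | 2 pending]
  clash: (Bool -> c) vs List a

Answer: FAIL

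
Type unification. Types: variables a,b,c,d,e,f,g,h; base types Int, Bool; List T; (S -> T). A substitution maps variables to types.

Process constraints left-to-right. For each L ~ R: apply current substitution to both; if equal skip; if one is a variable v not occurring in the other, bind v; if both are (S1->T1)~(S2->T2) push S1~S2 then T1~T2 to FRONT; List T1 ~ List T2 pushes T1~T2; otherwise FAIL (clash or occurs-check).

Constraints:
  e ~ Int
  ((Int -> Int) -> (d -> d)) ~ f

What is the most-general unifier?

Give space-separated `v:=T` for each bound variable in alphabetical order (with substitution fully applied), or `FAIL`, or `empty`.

step 1: unify e ~ Int  [subst: {-} | 1 pending]
  bind e := Int
step 2: unify ((Int -> Int) -> (d -> d)) ~ f  [subst: {e:=Int} | 0 pending]
  bind f := ((Int -> Int) -> (d -> d))

Answer: e:=Int f:=((Int -> Int) -> (d -> d))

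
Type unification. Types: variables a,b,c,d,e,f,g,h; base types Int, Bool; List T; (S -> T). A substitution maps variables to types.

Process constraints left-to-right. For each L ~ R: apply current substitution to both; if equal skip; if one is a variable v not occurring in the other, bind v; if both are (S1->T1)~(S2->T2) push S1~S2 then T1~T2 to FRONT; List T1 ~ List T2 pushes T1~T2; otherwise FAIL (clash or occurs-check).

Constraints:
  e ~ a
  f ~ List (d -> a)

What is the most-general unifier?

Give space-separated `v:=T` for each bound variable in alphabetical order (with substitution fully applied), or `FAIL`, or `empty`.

step 1: unify e ~ a  [subst: {-} | 1 pending]
  bind e := a
step 2: unify f ~ List (d -> a)  [subst: {e:=a} | 0 pending]
  bind f := List (d -> a)

Answer: e:=a f:=List (d -> a)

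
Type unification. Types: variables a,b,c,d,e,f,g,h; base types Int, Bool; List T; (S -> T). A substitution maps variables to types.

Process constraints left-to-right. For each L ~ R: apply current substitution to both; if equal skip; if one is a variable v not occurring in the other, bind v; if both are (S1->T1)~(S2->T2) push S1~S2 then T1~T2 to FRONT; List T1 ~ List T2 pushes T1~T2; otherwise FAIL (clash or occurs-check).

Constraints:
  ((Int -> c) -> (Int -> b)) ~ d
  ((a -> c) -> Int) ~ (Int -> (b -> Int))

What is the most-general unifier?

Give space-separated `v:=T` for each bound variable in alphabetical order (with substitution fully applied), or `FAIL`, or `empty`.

Answer: FAIL

Derivation:
step 1: unify ((Int -> c) -> (Int -> b)) ~ d  [subst: {-} | 1 pending]
  bind d := ((Int -> c) -> (Int -> b))
step 2: unify ((a -> c) -> Int) ~ (Int -> (b -> Int))  [subst: {d:=((Int -> c) -> (Int -> b))} | 0 pending]
  -> decompose arrow: push (a -> c)~Int, Int~(b -> Int)
step 3: unify (a -> c) ~ Int  [subst: {d:=((Int -> c) -> (Int -> b))} | 1 pending]
  clash: (a -> c) vs Int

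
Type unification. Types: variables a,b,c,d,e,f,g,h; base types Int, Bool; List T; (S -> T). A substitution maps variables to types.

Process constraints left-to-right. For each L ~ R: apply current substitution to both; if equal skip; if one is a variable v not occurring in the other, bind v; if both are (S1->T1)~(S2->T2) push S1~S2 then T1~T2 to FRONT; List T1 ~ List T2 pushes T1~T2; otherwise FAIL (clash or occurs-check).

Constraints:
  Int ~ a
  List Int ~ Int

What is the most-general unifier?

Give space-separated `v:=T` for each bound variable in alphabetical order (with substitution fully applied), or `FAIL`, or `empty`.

step 1: unify Int ~ a  [subst: {-} | 1 pending]
  bind a := Int
step 2: unify List Int ~ Int  [subst: {a:=Int} | 0 pending]
  clash: List Int vs Int

Answer: FAIL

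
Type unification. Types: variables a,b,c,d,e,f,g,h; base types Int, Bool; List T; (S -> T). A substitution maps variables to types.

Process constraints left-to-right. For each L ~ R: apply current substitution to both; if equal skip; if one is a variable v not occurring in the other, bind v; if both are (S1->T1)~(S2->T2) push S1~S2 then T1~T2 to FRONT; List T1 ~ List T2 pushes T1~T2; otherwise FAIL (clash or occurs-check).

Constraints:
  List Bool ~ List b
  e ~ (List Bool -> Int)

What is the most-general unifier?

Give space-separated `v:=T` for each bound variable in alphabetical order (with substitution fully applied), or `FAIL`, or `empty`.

step 1: unify List Bool ~ List b  [subst: {-} | 1 pending]
  -> decompose List: push Bool~b
step 2: unify Bool ~ b  [subst: {-} | 1 pending]
  bind b := Bool
step 3: unify e ~ (List Bool -> Int)  [subst: {b:=Bool} | 0 pending]
  bind e := (List Bool -> Int)

Answer: b:=Bool e:=(List Bool -> Int)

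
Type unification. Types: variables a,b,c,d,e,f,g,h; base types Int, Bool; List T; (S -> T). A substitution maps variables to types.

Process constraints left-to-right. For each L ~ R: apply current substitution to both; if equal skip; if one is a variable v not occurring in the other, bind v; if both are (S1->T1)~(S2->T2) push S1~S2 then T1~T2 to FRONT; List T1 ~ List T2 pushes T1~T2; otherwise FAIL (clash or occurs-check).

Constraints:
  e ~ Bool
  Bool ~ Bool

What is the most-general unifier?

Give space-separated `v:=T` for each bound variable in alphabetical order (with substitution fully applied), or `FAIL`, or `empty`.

step 1: unify e ~ Bool  [subst: {-} | 1 pending]
  bind e := Bool
step 2: unify Bool ~ Bool  [subst: {e:=Bool} | 0 pending]
  -> identical, skip

Answer: e:=Bool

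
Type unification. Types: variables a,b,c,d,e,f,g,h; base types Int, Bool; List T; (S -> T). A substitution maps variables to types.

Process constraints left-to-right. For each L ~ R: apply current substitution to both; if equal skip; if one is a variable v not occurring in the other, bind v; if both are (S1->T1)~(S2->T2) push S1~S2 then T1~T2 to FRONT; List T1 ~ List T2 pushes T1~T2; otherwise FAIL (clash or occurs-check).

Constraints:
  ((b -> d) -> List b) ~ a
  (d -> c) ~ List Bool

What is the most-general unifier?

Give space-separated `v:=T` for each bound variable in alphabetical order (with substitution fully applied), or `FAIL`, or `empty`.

Answer: FAIL

Derivation:
step 1: unify ((b -> d) -> List b) ~ a  [subst: {-} | 1 pending]
  bind a := ((b -> d) -> List b)
step 2: unify (d -> c) ~ List Bool  [subst: {a:=((b -> d) -> List b)} | 0 pending]
  clash: (d -> c) vs List Bool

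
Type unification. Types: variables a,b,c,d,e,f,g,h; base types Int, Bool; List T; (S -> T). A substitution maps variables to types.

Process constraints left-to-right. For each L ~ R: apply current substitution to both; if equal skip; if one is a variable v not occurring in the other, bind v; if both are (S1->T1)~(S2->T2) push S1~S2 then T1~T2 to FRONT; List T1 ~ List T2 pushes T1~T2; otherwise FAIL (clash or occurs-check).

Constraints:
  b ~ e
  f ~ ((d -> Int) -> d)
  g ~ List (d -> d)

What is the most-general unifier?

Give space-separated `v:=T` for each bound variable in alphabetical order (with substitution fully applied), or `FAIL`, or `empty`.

step 1: unify b ~ e  [subst: {-} | 2 pending]
  bind b := e
step 2: unify f ~ ((d -> Int) -> d)  [subst: {b:=e} | 1 pending]
  bind f := ((d -> Int) -> d)
step 3: unify g ~ List (d -> d)  [subst: {b:=e, f:=((d -> Int) -> d)} | 0 pending]
  bind g := List (d -> d)

Answer: b:=e f:=((d -> Int) -> d) g:=List (d -> d)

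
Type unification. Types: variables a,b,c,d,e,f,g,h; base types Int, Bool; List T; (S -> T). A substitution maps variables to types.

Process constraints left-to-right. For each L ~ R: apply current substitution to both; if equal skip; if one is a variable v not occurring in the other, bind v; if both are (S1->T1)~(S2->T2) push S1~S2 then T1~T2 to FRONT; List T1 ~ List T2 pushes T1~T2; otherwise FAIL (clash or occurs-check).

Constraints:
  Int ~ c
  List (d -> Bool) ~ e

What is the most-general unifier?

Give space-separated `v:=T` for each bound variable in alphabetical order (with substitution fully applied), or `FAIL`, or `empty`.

Answer: c:=Int e:=List (d -> Bool)

Derivation:
step 1: unify Int ~ c  [subst: {-} | 1 pending]
  bind c := Int
step 2: unify List (d -> Bool) ~ e  [subst: {c:=Int} | 0 pending]
  bind e := List (d -> Bool)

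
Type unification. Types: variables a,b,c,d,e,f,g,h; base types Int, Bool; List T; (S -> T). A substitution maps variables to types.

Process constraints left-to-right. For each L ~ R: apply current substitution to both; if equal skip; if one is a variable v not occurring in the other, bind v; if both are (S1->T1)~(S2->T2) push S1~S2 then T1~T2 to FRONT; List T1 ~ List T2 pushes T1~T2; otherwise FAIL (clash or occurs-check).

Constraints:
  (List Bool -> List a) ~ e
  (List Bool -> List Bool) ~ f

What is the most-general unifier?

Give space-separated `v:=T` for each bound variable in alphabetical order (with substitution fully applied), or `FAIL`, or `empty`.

step 1: unify (List Bool -> List a) ~ e  [subst: {-} | 1 pending]
  bind e := (List Bool -> List a)
step 2: unify (List Bool -> List Bool) ~ f  [subst: {e:=(List Bool -> List a)} | 0 pending]
  bind f := (List Bool -> List Bool)

Answer: e:=(List Bool -> List a) f:=(List Bool -> List Bool)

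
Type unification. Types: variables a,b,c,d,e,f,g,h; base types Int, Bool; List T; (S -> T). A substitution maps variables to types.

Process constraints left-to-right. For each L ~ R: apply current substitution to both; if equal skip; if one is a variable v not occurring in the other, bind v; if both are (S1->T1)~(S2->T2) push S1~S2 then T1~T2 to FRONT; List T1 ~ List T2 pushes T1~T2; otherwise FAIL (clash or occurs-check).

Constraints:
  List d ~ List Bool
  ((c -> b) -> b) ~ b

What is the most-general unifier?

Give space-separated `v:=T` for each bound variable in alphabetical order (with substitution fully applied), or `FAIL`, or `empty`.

step 1: unify List d ~ List Bool  [subst: {-} | 1 pending]
  -> decompose List: push d~Bool
step 2: unify d ~ Bool  [subst: {-} | 1 pending]
  bind d := Bool
step 3: unify ((c -> b) -> b) ~ b  [subst: {d:=Bool} | 0 pending]
  occurs-check fail

Answer: FAIL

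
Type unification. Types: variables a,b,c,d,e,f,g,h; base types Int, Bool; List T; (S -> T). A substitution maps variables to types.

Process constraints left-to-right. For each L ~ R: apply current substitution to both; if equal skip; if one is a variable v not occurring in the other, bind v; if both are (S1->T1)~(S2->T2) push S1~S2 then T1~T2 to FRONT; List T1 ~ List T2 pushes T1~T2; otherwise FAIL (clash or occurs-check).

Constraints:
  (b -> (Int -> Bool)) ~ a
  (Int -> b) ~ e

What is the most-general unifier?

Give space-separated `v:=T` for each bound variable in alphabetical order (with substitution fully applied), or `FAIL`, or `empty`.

step 1: unify (b -> (Int -> Bool)) ~ a  [subst: {-} | 1 pending]
  bind a := (b -> (Int -> Bool))
step 2: unify (Int -> b) ~ e  [subst: {a:=(b -> (Int -> Bool))} | 0 pending]
  bind e := (Int -> b)

Answer: a:=(b -> (Int -> Bool)) e:=(Int -> b)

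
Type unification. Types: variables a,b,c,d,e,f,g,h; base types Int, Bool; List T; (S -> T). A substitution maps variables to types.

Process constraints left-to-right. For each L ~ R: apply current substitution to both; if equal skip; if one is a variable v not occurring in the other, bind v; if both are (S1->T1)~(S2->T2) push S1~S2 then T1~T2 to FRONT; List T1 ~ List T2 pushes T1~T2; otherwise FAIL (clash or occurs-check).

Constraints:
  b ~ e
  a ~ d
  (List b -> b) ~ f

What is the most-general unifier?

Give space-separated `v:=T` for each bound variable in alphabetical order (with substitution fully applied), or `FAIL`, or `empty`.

Answer: a:=d b:=e f:=(List e -> e)

Derivation:
step 1: unify b ~ e  [subst: {-} | 2 pending]
  bind b := e
step 2: unify a ~ d  [subst: {b:=e} | 1 pending]
  bind a := d
step 3: unify (List e -> e) ~ f  [subst: {b:=e, a:=d} | 0 pending]
  bind f := (List e -> e)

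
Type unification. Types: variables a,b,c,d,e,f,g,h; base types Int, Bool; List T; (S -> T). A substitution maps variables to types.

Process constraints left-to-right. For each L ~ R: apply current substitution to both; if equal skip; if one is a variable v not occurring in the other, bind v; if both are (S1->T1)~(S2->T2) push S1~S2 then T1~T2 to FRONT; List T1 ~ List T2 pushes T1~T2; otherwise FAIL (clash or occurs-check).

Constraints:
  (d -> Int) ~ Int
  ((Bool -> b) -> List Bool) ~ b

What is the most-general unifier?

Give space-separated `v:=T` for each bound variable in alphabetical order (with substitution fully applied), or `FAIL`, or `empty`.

Answer: FAIL

Derivation:
step 1: unify (d -> Int) ~ Int  [subst: {-} | 1 pending]
  clash: (d -> Int) vs Int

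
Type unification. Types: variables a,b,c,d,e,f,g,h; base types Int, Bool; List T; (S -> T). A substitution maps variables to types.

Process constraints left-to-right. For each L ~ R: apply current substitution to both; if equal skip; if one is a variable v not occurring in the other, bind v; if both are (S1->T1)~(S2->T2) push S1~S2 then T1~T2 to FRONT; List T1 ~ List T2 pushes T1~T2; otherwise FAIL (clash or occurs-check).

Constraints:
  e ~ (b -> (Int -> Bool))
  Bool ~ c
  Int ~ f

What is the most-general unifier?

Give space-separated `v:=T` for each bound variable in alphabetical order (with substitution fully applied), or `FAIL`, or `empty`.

Answer: c:=Bool e:=(b -> (Int -> Bool)) f:=Int

Derivation:
step 1: unify e ~ (b -> (Int -> Bool))  [subst: {-} | 2 pending]
  bind e := (b -> (Int -> Bool))
step 2: unify Bool ~ c  [subst: {e:=(b -> (Int -> Bool))} | 1 pending]
  bind c := Bool
step 3: unify Int ~ f  [subst: {e:=(b -> (Int -> Bool)), c:=Bool} | 0 pending]
  bind f := Int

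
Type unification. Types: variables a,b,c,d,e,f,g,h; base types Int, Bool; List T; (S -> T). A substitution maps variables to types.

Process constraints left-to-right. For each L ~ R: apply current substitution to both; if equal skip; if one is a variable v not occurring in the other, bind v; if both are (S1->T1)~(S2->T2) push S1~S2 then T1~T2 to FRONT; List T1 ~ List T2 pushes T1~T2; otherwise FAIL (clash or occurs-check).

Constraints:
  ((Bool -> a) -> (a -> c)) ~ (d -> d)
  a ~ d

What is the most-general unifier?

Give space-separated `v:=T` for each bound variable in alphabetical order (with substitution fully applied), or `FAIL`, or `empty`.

Answer: FAIL

Derivation:
step 1: unify ((Bool -> a) -> (a -> c)) ~ (d -> d)  [subst: {-} | 1 pending]
  -> decompose arrow: push (Bool -> a)~d, (a -> c)~d
step 2: unify (Bool -> a) ~ d  [subst: {-} | 2 pending]
  bind d := (Bool -> a)
step 3: unify (a -> c) ~ (Bool -> a)  [subst: {d:=(Bool -> a)} | 1 pending]
  -> decompose arrow: push a~Bool, c~a
step 4: unify a ~ Bool  [subst: {d:=(Bool -> a)} | 2 pending]
  bind a := Bool
step 5: unify c ~ Bool  [subst: {d:=(Bool -> a), a:=Bool} | 1 pending]
  bind c := Bool
step 6: unify Bool ~ (Bool -> Bool)  [subst: {d:=(Bool -> a), a:=Bool, c:=Bool} | 0 pending]
  clash: Bool vs (Bool -> Bool)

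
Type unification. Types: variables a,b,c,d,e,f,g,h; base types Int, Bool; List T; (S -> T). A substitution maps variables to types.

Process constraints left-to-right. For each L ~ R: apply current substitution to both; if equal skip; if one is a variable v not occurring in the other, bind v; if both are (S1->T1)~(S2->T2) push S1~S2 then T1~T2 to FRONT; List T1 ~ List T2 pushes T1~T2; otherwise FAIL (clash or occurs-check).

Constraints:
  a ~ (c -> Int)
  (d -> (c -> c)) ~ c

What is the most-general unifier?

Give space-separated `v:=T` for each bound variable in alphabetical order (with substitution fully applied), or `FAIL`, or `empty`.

Answer: FAIL

Derivation:
step 1: unify a ~ (c -> Int)  [subst: {-} | 1 pending]
  bind a := (c -> Int)
step 2: unify (d -> (c -> c)) ~ c  [subst: {a:=(c -> Int)} | 0 pending]
  occurs-check fail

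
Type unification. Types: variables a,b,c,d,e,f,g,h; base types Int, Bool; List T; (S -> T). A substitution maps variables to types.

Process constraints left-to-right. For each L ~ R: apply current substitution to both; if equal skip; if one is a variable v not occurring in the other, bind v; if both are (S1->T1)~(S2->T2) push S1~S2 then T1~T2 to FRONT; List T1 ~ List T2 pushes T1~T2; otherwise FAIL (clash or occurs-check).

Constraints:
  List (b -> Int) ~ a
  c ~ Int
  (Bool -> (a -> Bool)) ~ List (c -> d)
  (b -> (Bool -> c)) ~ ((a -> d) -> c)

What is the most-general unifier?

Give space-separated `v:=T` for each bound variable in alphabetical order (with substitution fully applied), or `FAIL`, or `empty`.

Answer: FAIL

Derivation:
step 1: unify List (b -> Int) ~ a  [subst: {-} | 3 pending]
  bind a := List (b -> Int)
step 2: unify c ~ Int  [subst: {a:=List (b -> Int)} | 2 pending]
  bind c := Int
step 3: unify (Bool -> (List (b -> Int) -> Bool)) ~ List (Int -> d)  [subst: {a:=List (b -> Int), c:=Int} | 1 pending]
  clash: (Bool -> (List (b -> Int) -> Bool)) vs List (Int -> d)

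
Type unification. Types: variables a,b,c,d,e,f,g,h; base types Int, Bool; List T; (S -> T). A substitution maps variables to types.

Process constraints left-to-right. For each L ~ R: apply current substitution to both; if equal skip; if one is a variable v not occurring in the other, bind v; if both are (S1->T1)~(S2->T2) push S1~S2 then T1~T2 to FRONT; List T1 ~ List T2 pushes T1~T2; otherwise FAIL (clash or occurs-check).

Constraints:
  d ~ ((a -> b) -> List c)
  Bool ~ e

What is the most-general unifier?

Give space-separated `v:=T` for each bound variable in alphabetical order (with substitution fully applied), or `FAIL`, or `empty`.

step 1: unify d ~ ((a -> b) -> List c)  [subst: {-} | 1 pending]
  bind d := ((a -> b) -> List c)
step 2: unify Bool ~ e  [subst: {d:=((a -> b) -> List c)} | 0 pending]
  bind e := Bool

Answer: d:=((a -> b) -> List c) e:=Bool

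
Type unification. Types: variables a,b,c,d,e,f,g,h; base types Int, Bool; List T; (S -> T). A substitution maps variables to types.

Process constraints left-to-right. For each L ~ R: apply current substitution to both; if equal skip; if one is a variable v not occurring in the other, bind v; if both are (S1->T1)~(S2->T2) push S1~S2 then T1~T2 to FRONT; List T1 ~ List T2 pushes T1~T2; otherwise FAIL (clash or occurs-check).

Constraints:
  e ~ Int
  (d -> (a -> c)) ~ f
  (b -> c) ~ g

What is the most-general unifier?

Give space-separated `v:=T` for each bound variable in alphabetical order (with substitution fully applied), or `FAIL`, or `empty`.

step 1: unify e ~ Int  [subst: {-} | 2 pending]
  bind e := Int
step 2: unify (d -> (a -> c)) ~ f  [subst: {e:=Int} | 1 pending]
  bind f := (d -> (a -> c))
step 3: unify (b -> c) ~ g  [subst: {e:=Int, f:=(d -> (a -> c))} | 0 pending]
  bind g := (b -> c)

Answer: e:=Int f:=(d -> (a -> c)) g:=(b -> c)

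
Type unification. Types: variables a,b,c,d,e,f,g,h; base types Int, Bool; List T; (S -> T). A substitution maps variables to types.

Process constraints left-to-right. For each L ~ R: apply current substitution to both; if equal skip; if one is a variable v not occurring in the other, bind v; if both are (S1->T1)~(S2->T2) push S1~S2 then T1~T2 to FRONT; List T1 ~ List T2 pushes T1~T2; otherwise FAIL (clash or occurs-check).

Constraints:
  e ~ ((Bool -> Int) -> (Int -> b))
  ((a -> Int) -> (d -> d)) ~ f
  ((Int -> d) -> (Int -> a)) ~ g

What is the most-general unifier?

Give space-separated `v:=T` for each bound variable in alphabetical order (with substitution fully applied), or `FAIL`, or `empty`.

Answer: e:=((Bool -> Int) -> (Int -> b)) f:=((a -> Int) -> (d -> d)) g:=((Int -> d) -> (Int -> a))

Derivation:
step 1: unify e ~ ((Bool -> Int) -> (Int -> b))  [subst: {-} | 2 pending]
  bind e := ((Bool -> Int) -> (Int -> b))
step 2: unify ((a -> Int) -> (d -> d)) ~ f  [subst: {e:=((Bool -> Int) -> (Int -> b))} | 1 pending]
  bind f := ((a -> Int) -> (d -> d))
step 3: unify ((Int -> d) -> (Int -> a)) ~ g  [subst: {e:=((Bool -> Int) -> (Int -> b)), f:=((a -> Int) -> (d -> d))} | 0 pending]
  bind g := ((Int -> d) -> (Int -> a))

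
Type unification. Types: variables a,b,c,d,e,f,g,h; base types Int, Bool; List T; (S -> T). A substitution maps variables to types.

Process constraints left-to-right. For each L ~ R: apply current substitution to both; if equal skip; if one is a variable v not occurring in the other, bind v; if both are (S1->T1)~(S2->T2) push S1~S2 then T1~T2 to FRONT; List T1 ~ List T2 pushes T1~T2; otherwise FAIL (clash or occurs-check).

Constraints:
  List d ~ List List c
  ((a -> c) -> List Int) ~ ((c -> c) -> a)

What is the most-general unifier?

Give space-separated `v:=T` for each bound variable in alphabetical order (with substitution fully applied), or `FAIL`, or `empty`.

step 1: unify List d ~ List List c  [subst: {-} | 1 pending]
  -> decompose List: push d~List c
step 2: unify d ~ List c  [subst: {-} | 1 pending]
  bind d := List c
step 3: unify ((a -> c) -> List Int) ~ ((c -> c) -> a)  [subst: {d:=List c} | 0 pending]
  -> decompose arrow: push (a -> c)~(c -> c), List Int~a
step 4: unify (a -> c) ~ (c -> c)  [subst: {d:=List c} | 1 pending]
  -> decompose arrow: push a~c, c~c
step 5: unify a ~ c  [subst: {d:=List c} | 2 pending]
  bind a := c
step 6: unify c ~ c  [subst: {d:=List c, a:=c} | 1 pending]
  -> identical, skip
step 7: unify List Int ~ c  [subst: {d:=List c, a:=c} | 0 pending]
  bind c := List Int

Answer: a:=List Int c:=List Int d:=List List Int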